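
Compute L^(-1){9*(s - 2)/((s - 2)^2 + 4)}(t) 9*exp(2*t)*cos(2*t)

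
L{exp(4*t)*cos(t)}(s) (s - 4)/((s - 4)^2 + 1)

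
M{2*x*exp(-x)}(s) 2*gamma(s + 1)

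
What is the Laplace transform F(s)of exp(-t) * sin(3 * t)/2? 3/(2 * ((s + 1)^2 + 9))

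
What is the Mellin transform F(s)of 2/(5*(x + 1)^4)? gamma(s)*gamma(4 - s)/15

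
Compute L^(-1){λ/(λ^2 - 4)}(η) cosh(2*η)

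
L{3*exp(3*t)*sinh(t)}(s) 3/((s - 3)^2 - 1)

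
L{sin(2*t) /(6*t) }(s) atan(2/s) /6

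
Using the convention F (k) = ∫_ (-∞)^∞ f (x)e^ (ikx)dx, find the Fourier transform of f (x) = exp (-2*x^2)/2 sqrt (2)*sqrt (pi)*exp (-k^2/8)/4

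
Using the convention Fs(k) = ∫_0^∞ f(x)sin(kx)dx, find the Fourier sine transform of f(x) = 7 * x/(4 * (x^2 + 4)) 7 * pi * exp(-2 * k)/8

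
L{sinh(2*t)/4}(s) 1/(2*(s^2-4))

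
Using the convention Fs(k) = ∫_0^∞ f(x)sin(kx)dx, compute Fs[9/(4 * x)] 9 * pi/8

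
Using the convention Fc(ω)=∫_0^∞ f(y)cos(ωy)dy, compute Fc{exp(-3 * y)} 3/(ω^2+9)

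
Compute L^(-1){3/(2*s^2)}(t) 3*t/2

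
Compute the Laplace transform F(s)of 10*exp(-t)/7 10/(7*(s + 1))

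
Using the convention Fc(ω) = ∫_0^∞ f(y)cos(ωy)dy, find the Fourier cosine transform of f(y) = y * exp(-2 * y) (4 - ω^2)/(ω^2+4)^2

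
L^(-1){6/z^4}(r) r^3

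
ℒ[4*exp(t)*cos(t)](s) 4*(s - 1)/((s - 1)^2 + 1)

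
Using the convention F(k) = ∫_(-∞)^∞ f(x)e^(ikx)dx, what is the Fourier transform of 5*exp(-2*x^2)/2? 5*sqrt(2)*sqrt(pi)*exp(-k^2/8)/4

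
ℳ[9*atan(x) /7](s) -9*pi*sec(pi*s/2) /(14*s) 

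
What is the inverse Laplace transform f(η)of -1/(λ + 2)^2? -η * exp(-2 * η)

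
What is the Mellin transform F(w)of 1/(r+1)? pi * csc(pi * w)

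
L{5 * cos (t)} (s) 5 * s/ (s^2 + 1)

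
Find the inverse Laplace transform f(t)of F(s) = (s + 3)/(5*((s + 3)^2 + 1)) exp(-3*t)*cos(t)/5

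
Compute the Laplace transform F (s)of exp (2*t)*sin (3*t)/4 3/ (4*( (s - 2)^2 + 9))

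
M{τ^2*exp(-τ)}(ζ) gamma(ζ + 2)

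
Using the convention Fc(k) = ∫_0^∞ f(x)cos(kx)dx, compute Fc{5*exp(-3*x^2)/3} 5*sqrt(3)*sqrt(pi)*exp(-k^2/12)/18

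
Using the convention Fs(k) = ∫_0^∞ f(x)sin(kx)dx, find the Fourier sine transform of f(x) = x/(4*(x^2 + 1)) pi*exp(-k)/8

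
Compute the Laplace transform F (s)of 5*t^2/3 10/ (3*s^3)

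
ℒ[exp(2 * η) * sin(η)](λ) 1/((λ - 2)^2 + 1)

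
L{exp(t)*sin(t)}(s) 1/((s - 1)^2+1)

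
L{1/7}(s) 1/(7 * s)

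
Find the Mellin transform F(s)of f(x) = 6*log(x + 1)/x -6*pi*csc(pi*s)/(s - 1)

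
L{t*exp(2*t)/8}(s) 1/(8*(s - 2)^2)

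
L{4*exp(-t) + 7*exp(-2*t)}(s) 7/(s + 2) + 4/(s + 1)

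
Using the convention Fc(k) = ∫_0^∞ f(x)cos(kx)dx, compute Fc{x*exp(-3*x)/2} (9 - k^2)/(2*(k^2+9)^2)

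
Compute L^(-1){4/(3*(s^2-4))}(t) 2*sinh(2*t)/3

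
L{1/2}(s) 1/(2*s)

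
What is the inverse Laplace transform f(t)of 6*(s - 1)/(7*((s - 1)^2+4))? 6*exp(t)*cos(2*t)/7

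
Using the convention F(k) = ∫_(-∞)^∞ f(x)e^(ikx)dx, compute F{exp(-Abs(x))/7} 2/(7*(k^2 + 1))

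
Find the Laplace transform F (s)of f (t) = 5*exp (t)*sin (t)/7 5/ (7*( (s - 1)^2+1))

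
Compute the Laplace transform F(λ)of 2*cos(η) 2*λ/(λ^2 + 1)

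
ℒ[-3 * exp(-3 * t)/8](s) -3/(8 * s + 24)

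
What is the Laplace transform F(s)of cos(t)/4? s/(4 * (s^2 + 1))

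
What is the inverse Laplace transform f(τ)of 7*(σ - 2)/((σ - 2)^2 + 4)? 7*exp(2*τ)*cos(2*τ)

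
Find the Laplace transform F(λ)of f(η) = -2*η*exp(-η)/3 -2/(3*(λ + 1)^2)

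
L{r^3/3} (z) 2/z^4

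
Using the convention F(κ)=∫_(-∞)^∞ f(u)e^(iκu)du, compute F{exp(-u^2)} sqrt(pi)*exp(-κ^2/4)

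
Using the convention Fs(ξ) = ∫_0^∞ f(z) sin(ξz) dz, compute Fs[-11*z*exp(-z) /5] -22*ξ/(5*(ξ^2 + 1) ^2) 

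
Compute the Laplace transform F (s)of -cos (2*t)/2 -s/ (2*s^2 + 8)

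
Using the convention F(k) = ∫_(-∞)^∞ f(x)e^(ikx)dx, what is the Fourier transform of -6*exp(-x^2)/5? -6*sqrt(pi)*exp(-k^2/4)/5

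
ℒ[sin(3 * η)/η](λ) atan(3/λ)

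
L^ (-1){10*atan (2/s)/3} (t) 10*sin (2*t)/ (3*t)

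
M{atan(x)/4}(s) -pi * sec(pi * s/2)/(8 * s)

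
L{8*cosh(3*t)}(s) 8*s/(s^2 - 9)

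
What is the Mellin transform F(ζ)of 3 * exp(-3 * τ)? 3^(1 - ζ) * gamma(ζ)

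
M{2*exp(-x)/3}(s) 2*gamma(s)/3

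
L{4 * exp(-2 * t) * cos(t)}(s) 4 * (s + 2)/((s + 2)^2 + 1)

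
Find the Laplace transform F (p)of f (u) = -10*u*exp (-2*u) -10/ (p + 2)^2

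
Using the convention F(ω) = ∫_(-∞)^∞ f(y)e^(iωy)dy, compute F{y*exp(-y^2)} I*sqrt(pi)*ω*exp(-ω^2/4)/2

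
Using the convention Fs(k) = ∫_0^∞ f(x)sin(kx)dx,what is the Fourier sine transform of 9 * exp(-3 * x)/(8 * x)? 9 * atan(k/3)/8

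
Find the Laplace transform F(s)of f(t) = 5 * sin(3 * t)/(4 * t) 5 * atan(3/s)/4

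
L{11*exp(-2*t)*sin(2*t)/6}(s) 11/(3*((s + 2)^2 + 4))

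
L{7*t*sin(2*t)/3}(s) 28*s/(3*(s^2 + 4)^2)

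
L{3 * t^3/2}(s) 9/s^4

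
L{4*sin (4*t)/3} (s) 16/ (3*(s^2+16))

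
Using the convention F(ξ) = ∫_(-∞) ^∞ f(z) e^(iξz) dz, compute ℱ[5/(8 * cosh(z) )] 5 * pi/(8 * cosh(pi * ξ/2) ) 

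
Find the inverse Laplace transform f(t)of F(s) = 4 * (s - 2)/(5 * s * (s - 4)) 4 * exp(2 * t) * cosh(2 * t)/5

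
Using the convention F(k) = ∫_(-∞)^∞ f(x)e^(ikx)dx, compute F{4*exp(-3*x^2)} 4*sqrt(3)*sqrt(pi)*exp(-k^2/12)/3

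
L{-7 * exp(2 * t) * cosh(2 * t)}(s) 7 * (2 - s)/(s * (s - 4))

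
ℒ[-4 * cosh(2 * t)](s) -4 * s/(s^2 - 4)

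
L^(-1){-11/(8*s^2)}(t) -11*t/8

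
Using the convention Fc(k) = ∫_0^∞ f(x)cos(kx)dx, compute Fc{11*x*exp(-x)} 11*(1 - k^2)/(k^2 + 1)^2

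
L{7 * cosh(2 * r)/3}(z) 7 * z/(3 * (z^2 - 4))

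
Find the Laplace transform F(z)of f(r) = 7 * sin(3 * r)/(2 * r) 7 * atan(3/z)/2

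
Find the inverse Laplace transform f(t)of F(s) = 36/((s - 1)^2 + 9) 12 * exp(t) * sin(3 * t)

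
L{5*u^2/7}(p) 10/(7*p^3)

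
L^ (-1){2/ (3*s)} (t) 2/3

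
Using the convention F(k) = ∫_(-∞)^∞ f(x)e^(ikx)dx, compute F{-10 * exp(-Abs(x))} -20/(k^2 + 1)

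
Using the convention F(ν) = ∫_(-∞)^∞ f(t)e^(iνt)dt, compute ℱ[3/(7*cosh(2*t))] 3*pi/(14*cosh(pi*ν/4))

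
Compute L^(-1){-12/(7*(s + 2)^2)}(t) -12*t*exp(-2*t)/7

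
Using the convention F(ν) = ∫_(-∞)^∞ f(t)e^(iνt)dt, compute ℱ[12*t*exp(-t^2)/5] 6*I*sqrt(pi)*ν*exp(-ν^2/4)/5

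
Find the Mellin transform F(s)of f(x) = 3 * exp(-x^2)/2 3 * gamma(s/2)/4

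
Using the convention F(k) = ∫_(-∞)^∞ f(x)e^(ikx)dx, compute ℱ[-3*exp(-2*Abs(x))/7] -12/(7*k^2 + 28)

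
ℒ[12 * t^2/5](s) 24/ (5 * s^3)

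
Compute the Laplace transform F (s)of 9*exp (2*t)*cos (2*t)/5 9*(s - 2)/ (5*( (s - 2)^2 + 4))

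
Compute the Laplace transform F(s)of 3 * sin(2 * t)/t 3 * atan(2/s)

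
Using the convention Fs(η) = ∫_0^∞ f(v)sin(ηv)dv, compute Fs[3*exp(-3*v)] 3*η/(η^2 + 9)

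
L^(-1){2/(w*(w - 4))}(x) exp(2*x)*sinh(2*x)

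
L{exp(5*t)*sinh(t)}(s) 1/((s - 5)^2 - 1)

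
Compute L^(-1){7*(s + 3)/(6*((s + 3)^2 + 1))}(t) 7*exp(-3*t)*cos(t)/6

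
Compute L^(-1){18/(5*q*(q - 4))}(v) 9*exp(2*v)*sinh(2*v)/5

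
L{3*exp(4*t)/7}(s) 3/(7*(s - 4))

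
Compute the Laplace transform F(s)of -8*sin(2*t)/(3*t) -8*atan(2/s)/3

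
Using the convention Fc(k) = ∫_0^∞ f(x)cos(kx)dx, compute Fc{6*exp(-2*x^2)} 3*sqrt(2)*sqrt(pi)*exp(-k^2/8)/2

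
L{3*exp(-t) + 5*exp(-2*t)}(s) 5/(s + 2) + 3/(s + 1)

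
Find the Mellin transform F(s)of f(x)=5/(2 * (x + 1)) 5 * pi * csc(pi * s)/2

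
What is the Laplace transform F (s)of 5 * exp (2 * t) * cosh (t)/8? 5 * (s - 2)/ (8 * ( (s - 2)^2 - 1))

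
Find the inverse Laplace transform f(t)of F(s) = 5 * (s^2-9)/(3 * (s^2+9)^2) 5 * t * cos(3 * t)/3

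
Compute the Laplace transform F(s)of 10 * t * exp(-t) 10/(s+1)^2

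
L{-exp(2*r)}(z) -1/(z - 2)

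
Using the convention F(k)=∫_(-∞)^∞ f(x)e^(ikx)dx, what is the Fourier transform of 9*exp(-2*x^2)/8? 9*sqrt(2)*sqrt(pi)*exp(-k^2/8)/16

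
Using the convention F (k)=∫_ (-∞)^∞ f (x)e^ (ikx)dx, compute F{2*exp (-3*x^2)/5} 2*sqrt (3)*sqrt (pi)*exp (-k^2/12)/15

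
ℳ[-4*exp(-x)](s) -4*gamma(s)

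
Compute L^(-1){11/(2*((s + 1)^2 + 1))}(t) 11*exp(-t)*sin(t)/2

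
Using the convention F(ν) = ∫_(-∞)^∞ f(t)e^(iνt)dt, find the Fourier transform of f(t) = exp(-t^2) sqrt(pi) * exp(-ν^2/4)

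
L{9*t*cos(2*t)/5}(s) 9*(s^2 - 4)/(5*(s^2 + 4)^2)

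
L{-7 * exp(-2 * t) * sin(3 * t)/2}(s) -21/(2 * (s + 2)^2 + 18)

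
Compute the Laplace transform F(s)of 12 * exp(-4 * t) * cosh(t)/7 12 * (s+4)/(7 * ((s+4)^2 - 1))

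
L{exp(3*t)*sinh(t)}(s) 1/((s - 3)^2 - 1)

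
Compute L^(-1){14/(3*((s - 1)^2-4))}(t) 7*exp(t)*sinh(2*t)/3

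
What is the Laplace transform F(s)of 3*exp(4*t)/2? 3/(2*(s - 4))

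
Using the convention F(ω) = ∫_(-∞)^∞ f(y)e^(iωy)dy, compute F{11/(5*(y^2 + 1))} 11*pi*exp(-Abs(ω))/5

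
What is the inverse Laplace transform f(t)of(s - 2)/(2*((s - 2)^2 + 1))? exp(2*t)*cos(t)/2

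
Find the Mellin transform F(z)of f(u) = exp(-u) gamma(z)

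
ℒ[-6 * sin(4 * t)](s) -24/(s^2 + 16)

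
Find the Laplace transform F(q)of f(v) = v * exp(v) (q - 1)^(-2)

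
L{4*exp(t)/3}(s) 4/(3*(s - 1))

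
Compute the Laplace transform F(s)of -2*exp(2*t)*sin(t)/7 -2/(7*(s - 2)^2 + 7)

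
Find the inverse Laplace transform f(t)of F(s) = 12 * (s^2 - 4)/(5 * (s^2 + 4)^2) 12 * t * cos(2 * t)/5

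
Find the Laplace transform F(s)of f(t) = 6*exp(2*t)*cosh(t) 6*(s - 2)/((s - 2)^2 - 1)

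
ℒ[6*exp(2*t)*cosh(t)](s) 6*(s - 2)/((s - 2)^2 - 1)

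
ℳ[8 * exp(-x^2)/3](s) 4 * gamma(s/2)/3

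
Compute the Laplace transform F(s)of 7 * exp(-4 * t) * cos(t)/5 7 * (s + 4)/(5 * ((s + 4)^2 + 1))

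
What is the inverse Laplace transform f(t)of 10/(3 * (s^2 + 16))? 5 * sin(4 * t)/6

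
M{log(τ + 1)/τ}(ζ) -pi*csc(pi*ζ)/(ζ - 1)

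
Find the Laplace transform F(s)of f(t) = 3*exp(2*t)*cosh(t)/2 3*(s - 2)/(2*((s - 2)^2 - 1))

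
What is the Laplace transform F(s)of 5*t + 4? 5/s^2 + 4/s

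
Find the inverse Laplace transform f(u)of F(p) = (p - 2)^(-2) u * exp(2 * u)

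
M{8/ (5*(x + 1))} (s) 8*pi*csc (pi*s)/5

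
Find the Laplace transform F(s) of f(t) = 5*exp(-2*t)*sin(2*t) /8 5/(4*((s + 2) ^2 + 4) ) 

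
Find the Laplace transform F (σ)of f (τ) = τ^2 2/σ^3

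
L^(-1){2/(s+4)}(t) 2*exp(-4*t)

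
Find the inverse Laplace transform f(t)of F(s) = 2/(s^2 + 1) 2 * sin(t)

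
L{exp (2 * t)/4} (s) 1/ (4 * (s - 2))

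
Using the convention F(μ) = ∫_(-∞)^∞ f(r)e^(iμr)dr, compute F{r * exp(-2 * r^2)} sqrt(2) * I * sqrt(pi) * μ * exp(-μ^2/8)/8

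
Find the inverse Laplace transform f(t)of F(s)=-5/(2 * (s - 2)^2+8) -5 * exp(2 * t) * sin(2 * t)/4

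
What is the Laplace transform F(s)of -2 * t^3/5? -12/(5 * s^4)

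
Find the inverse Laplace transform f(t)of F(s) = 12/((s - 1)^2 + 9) 4*exp(t)*sin(3*t)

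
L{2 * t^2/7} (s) 4/ (7 * s^3) 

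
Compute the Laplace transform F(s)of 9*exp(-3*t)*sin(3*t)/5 27/(5*((s + 3)^2 + 9))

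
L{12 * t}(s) 12/s^2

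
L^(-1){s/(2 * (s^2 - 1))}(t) cosh(t)/2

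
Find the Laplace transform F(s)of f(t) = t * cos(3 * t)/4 (s^2 - 9)/(4 * (s^2 + 9)^2)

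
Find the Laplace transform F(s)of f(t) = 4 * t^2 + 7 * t 7/s^2 + 8/s^3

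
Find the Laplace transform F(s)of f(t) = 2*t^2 4/s^3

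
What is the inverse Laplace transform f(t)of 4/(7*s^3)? 2*t^2/7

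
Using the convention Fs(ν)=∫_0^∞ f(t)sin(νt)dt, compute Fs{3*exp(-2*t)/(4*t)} 3*atan(ν/2)/4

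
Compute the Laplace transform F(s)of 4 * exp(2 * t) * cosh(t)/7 4 * (s - 2)/(7 * ((s - 2)^2-1))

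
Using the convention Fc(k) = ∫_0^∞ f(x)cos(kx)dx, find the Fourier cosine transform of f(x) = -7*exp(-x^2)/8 -7*sqrt(pi)*exp(-k^2/4)/16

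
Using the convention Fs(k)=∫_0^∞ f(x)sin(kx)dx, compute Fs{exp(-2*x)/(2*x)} atan(k/2)/2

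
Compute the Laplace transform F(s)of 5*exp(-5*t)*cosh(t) 5*(s + 5)/((s + 5)^2 - 1)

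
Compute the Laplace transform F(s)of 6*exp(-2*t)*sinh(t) 6/((s + 2)^2 - 1)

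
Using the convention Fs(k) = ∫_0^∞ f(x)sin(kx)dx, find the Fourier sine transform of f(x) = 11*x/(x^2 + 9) 11*pi*exp(-3*k)/2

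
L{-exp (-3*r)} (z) -1/ (z + 3)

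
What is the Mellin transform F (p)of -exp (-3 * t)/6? -gamma (p)/ (6 * 3^p)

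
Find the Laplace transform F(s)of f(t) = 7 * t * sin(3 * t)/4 21 * s/(2 * (s^2 + 9)^2)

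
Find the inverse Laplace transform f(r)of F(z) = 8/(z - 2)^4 4 * r^3 * exp(2 * r)/3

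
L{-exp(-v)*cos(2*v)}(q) (-q - 1)/((q + 1)^2 + 4)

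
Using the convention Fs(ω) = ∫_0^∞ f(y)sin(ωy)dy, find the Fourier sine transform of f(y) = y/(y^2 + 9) pi*exp(-3*ω)/2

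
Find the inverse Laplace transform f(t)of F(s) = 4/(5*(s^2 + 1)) 4*sin(t)/5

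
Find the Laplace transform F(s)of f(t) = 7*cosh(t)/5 7*s/(5*(s^2 - 1))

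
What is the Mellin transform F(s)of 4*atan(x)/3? -2*pi*sec(pi*s/2)/(3*s)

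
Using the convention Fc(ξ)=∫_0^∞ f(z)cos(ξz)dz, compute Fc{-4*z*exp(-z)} 4*(ξ^2 - 1)/(ξ^2 + 1)^2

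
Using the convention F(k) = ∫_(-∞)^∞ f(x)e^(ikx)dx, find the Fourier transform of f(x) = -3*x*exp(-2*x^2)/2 -3*sqrt(2)*I*sqrt(pi)*k*exp(-k^2/8)/16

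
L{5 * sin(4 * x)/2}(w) 10/(w^2 + 16)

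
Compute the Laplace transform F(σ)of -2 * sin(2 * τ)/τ -2 * atan(2/σ)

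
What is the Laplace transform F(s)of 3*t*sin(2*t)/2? 6*s/(s^2 + 4)^2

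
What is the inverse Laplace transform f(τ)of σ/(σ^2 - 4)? cosh(2 * τ)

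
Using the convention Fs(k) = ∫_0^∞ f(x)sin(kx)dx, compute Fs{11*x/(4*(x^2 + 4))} 11*pi*exp(-2*k)/8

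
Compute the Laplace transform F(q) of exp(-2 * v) 1/(q + 2) 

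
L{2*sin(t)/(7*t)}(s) 2*atan(1/s)/7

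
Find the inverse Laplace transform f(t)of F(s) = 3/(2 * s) 3/2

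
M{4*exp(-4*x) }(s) 2^(2 - 2*s)*gamma(s) 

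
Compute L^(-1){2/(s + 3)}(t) 2*exp(-3*t)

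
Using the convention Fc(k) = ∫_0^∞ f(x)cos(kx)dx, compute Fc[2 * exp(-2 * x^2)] sqrt(2) * sqrt(pi) * exp(-k^2/8)/2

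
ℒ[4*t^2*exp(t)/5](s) 8/(5*(s - 1)^3)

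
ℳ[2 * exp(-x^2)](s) gamma(s/2)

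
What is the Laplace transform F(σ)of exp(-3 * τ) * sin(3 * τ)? 3/((σ + 3)^2 + 9)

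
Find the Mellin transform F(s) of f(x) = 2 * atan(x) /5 -pi * sec(pi * s/2) /(5 * s) 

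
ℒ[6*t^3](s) 36/s^4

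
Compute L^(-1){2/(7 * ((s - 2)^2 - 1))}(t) 2 * exp(2 * t) * sinh(t)/7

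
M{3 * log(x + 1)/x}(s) -3 * pi * csc(pi * s)/(s - 1)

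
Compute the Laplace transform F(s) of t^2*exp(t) 2/(s - 1) ^3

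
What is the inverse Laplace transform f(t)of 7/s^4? 7*t^3/6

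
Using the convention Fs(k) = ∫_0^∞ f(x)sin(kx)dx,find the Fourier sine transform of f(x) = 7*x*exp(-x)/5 14*k/(5*(k^2 + 1)^2)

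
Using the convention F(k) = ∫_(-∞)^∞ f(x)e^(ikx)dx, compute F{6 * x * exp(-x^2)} 3 * I * sqrt(pi) * k * exp(-k^2/4)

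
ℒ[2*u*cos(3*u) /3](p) 2*(p^2 - 9) /(3*(p^2 + 9) ^2) 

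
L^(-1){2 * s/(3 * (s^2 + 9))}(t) 2 * cos(3 * t)/3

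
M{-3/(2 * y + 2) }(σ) -3 * pi * csc(pi * σ) /2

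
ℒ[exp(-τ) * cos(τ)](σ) (σ + 1)/((σ + 1)^2 + 1)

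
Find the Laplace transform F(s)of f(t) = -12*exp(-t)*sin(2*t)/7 -24/(7*(s+1)^2+28)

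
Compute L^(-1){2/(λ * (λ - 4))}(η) exp(2 * η) * sinh(2 * η)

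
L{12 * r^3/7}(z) 72/(7 * z^4)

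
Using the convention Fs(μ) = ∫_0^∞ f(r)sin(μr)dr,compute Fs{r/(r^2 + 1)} pi*exp(-μ)/2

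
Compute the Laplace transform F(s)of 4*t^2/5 8/(5*s^3)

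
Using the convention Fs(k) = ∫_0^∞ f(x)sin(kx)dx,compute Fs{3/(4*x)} 3*pi/8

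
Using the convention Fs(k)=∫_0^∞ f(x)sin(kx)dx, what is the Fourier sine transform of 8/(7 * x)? 4 * pi/7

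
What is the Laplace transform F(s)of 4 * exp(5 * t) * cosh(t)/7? 4 * (s - 5)/(7 * ((s - 5)^2-1))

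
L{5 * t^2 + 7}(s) 7/s + 10/s^3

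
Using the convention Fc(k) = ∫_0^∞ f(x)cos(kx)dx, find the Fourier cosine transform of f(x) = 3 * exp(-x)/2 3/(2 * (k^2 + 1))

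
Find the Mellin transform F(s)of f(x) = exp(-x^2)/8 gamma(s/2)/16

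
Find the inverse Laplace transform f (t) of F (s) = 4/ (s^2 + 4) 2 * sin (2 * t) 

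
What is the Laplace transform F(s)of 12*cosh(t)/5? 12*s/(5*(s^2 - 1))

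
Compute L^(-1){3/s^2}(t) 3 * t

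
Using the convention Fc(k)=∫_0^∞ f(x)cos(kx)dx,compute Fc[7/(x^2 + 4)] 7 * pi * exp(-2 * k)/4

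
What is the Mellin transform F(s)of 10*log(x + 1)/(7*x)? -10*pi*csc(pi*s)/(7*s - 7)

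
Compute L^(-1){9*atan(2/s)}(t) 9*sin(2*t)/t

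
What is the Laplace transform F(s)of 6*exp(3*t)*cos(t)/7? 6*(s - 3)/(7*((s - 3)^2 + 1))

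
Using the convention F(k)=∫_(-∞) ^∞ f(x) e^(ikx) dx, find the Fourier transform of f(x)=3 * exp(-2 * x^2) 3 * sqrt(2) * sqrt(pi) * exp(-k^2/8) /2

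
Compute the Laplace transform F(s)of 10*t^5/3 400/s^6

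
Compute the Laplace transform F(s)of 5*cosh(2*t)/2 5*s/(2*(s^2-4))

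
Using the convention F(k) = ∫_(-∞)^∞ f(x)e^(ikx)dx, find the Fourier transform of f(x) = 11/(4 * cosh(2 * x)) 11 * pi/(8 * cosh(pi * k/4))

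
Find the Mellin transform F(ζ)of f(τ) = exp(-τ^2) gamma(ζ/2)/2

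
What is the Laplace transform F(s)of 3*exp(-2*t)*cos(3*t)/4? 3*(s + 2)/(4*((s + 2)^2 + 9))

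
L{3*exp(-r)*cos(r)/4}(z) 3*(z + 1)/(4*((z + 1)^2 + 1))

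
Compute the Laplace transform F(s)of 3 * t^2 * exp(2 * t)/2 3/(s - 2)^3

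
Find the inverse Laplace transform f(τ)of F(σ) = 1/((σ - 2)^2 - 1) exp(2*τ)*sinh(τ)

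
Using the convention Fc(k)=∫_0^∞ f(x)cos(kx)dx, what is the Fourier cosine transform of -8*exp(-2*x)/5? -16/(5*k^2 + 20)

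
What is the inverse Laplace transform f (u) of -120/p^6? -u^5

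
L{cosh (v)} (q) q/ (q^2-1)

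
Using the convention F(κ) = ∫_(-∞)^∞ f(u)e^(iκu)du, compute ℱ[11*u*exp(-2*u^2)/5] 11*sqrt(2)*I*sqrt(pi)*κ*exp(-κ^2/8)/40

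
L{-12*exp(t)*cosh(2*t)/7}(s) 12*(1 - s)/(7*((s - 1)^2 - 4))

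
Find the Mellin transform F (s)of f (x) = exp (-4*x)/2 gamma (s)/ (2*2^ (2*s))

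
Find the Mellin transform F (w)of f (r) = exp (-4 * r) gamma (w)/4^w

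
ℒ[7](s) 7/s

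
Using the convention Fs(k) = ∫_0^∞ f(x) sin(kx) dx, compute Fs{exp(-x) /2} k/(2 * (k^2 + 1) ) 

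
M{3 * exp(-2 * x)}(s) 3 * gamma(s)/2^s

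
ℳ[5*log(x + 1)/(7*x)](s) -5*pi*csc(pi*s)/(7*s - 7)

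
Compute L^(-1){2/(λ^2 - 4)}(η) sinh(2*η)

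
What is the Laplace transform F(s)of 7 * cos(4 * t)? 7 * s/(s^2 + 16)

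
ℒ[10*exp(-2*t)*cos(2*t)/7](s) 10*(s + 2)/(7*((s + 2)^2 + 4))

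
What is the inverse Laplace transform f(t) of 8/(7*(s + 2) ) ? 8*exp(-2*t) /7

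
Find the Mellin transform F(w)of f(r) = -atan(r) pi*sec(pi*w/2)/(2*w)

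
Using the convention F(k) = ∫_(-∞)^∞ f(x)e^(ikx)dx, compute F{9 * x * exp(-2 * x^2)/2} 9 * sqrt(2) * I * sqrt(pi) * k * exp(-k^2/8)/16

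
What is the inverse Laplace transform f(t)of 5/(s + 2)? 5*exp(-2*t)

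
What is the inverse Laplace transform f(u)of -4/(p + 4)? -4*exp(-4*u)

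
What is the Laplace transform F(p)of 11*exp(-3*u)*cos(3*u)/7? 11*(p + 3)/(7*((p + 3)^2 + 9))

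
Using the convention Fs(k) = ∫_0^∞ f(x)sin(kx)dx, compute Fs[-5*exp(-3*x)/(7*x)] -5*atan(k/3)/7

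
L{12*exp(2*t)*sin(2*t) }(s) 24/((s - 2) ^2 + 4) 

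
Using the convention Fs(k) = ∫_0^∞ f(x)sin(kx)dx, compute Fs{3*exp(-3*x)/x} 3*atan(k/3)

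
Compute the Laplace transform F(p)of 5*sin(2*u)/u 5*atan(2/p)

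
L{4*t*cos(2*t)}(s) 4*(s^2-4)/(s^2 + 4)^2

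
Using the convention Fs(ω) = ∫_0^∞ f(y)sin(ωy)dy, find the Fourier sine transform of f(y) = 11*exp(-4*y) 11*ω/(ω^2 + 16)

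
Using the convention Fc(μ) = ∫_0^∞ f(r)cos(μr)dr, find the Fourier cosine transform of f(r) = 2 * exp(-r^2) sqrt(pi) * exp(-μ^2/4)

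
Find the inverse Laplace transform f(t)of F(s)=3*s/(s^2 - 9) 3*cosh(3*t)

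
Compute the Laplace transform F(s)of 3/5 3/(5*s)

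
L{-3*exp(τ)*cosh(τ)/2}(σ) 3*(1 - σ)/(2*σ*(σ - 2))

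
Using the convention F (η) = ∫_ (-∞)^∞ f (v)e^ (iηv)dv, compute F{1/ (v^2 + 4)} pi*exp (-2*Abs (η))/2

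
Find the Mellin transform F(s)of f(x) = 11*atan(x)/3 -11*pi*sec(pi*s/2)/(6*s)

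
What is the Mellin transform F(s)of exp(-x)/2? gamma(s)/2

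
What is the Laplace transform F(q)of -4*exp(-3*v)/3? -4/(3*q + 9)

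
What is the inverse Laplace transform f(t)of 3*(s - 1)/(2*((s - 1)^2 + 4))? 3*exp(t)*cos(2*t)/2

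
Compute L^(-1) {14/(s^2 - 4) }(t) 7 * sinh(2 * t) 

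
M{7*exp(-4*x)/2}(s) 7*gamma(s)/(2*2^(2*s))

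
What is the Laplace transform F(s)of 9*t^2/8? 9/(4*s^3)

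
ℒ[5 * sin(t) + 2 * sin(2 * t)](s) 4/(s^2 + 4) + 5/(s^2 + 1) 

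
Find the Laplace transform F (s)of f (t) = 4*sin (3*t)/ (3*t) 4*atan (3/s)/3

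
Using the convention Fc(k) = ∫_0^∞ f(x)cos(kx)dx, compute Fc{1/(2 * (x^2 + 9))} pi * exp(-3 * k)/12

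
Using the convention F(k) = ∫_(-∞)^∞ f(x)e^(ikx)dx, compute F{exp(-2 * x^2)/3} sqrt(2) * sqrt(pi) * exp(-k^2/8)/6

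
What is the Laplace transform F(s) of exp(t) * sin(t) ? 1/((s - 1) ^2+1) 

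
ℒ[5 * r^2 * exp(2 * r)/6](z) 5/(3 * (z - 2)^3)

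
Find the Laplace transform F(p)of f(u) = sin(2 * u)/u atan(2/p)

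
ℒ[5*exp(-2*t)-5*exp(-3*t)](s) 5/(s + 2)-5/(s + 3)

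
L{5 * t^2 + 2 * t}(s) 10/s^3 + 2/s^2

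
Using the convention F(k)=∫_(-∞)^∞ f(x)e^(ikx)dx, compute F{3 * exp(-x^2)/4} 3 * sqrt(pi) * exp(-k^2/4)/4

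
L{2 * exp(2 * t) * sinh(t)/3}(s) 2/(3 * ((s - 2)^2 - 1))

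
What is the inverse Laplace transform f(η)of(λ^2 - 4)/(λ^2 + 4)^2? η*cos(2*η)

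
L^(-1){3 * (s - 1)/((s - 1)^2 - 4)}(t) 3 * exp(t) * cosh(2 * t)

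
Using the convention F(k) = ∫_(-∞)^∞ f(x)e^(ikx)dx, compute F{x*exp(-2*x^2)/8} sqrt(2)*I*sqrt(pi)*k*exp(-k^2/8)/64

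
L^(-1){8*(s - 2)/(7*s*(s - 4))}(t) 8*exp(2*t)*cosh(2*t)/7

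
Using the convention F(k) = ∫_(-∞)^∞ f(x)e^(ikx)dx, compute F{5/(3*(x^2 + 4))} 5*pi*exp(-2*Abs(k))/6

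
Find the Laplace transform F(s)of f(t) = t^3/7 6/(7 * s^4)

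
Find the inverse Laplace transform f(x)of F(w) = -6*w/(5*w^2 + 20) -6*cos(2*x)/5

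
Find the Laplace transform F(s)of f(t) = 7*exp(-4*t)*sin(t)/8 7/(8*((s + 4)^2 + 1))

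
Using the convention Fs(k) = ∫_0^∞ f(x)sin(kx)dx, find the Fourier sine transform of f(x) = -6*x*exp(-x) -12*k/(k^2 + 1)^2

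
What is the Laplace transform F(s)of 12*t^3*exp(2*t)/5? 72/(5*(s - 2)^4)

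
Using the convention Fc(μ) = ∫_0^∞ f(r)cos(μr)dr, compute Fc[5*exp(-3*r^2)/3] 5*sqrt(3)*sqrt(pi)*exp(-μ^2/12)/18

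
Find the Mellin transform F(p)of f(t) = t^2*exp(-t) gamma(p + 2)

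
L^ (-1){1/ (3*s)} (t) 1/3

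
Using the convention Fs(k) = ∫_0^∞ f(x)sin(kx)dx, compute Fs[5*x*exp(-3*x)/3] 10*k/(k^2+9)^2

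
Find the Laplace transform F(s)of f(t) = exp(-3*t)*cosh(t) (s + 3)/((s + 3)^2-1)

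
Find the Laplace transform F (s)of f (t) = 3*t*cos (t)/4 3*(s^2-1)/ (4*(s^2 + 1)^2)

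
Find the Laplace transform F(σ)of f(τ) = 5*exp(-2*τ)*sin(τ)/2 5/(2*((σ + 2)^2 + 1))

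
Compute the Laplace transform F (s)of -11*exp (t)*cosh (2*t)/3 11*(1 - s)/ (3*( (s - 1)^2 - 4))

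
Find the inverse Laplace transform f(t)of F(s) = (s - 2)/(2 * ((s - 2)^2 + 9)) exp(2 * t) * cos(3 * t)/2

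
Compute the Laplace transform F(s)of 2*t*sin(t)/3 4*s/(3*(s^2 + 1)^2)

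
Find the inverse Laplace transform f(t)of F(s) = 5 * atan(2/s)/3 5 * sin(2 * t)/(3 * t)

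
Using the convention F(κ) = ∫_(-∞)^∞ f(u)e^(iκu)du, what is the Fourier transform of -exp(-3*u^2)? -sqrt(3)*sqrt(pi)*exp(-κ^2/12)/3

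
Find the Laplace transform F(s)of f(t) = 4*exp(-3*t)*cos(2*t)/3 4*(s + 3)/(3*((s + 3)^2 + 4))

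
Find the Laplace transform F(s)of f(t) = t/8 1/(8 * s^2)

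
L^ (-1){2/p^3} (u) u^2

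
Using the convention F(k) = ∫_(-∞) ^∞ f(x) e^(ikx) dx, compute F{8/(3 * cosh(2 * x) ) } 4 * pi/(3 * cosh(pi * k/4) ) 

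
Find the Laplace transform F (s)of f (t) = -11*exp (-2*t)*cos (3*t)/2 11*(-s - 2)/ (2*( (s + 2)^2 + 9))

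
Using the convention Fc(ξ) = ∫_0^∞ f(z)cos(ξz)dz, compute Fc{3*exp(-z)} 3/(ξ^2 + 1)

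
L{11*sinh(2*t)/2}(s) 11/(s^2-4)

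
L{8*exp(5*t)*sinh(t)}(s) 8/((s - 5)^2 - 1)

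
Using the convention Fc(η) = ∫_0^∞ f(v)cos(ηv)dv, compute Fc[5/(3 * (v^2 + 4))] 5 * pi * exp(-2 * η)/12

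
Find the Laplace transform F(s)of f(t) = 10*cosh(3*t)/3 10*s/(3*(s^2 - 9))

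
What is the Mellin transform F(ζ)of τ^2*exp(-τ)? gamma(ζ+2)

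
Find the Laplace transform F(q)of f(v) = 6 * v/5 6/(5 * q^2)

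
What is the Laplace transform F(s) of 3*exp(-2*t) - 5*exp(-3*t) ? 3/(s + 2) - 5/(s + 3) 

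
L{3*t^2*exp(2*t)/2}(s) 3/(s - 2)^3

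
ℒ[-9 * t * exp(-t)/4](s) -9/(4 * (s+1)^2)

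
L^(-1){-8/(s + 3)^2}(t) -8*t*exp(-3*t)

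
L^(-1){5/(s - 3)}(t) 5 * exp(3 * t)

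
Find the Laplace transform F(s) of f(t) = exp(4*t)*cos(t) (s - 4) /((s - 4) ^2+1) 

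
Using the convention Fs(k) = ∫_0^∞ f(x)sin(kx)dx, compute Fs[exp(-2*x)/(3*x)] atan(k/2)/3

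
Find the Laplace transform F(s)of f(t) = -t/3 -1/(3*s^2)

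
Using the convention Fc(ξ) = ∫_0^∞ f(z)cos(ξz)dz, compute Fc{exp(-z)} 1/(ξ^2 + 1)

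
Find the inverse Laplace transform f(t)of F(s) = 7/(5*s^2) 7*t/5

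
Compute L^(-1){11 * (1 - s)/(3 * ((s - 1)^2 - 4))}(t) -11 * exp(t) * cosh(2 * t)/3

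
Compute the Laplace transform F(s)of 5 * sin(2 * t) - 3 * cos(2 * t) 10/(s^2 + 4) - 3 * s/(s^2 + 4)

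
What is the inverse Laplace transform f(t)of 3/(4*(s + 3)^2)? 3*t*exp(-3*t)/4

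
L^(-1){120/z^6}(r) r^5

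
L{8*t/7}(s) 8/(7*s^2)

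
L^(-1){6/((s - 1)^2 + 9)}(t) 2 * exp(t) * sin(3 * t)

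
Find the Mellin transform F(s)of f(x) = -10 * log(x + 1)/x 10 * pi * csc(pi * s)/(s - 1)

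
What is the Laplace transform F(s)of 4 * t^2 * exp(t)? 8/(s - 1)^3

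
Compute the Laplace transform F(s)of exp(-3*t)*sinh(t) 1/((s+3)^2-1)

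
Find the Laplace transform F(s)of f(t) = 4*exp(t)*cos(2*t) 4*(s - 1)/((s - 1)^2+4)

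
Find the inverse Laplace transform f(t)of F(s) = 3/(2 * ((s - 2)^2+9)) exp(2 * t) * sin(3 * t)/2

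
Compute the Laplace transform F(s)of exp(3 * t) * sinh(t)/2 1/(2 * ((s - 3)^2 - 1))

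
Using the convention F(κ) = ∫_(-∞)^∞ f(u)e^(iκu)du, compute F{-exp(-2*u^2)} -sqrt(2)*sqrt(pi)*exp(-κ^2/8)/2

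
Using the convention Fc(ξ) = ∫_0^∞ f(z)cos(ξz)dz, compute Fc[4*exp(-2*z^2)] sqrt(2)*sqrt(pi)*exp(-ξ^2/8)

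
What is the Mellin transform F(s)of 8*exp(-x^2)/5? 4*gamma(s/2)/5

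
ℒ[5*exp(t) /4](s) 5/(4*(s - 1) ) 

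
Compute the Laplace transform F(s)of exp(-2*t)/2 1/(2*(s + 2))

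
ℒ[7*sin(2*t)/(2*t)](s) 7*atan(2/s)/2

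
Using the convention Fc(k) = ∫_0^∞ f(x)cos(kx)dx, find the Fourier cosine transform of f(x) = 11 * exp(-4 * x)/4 11/(k^2 + 16)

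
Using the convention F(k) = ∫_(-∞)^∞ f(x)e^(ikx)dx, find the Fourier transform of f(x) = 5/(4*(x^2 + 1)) 5*pi*exp(-Abs(k))/4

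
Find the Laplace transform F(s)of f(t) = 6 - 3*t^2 6/s - 6/s^3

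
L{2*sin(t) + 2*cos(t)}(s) 2*s/(s^2 + 1) + 2/(s^2 + 1)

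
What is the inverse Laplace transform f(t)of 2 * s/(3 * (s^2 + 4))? 2 * cos(2 * t)/3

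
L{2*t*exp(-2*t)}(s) 2/(s + 2)^2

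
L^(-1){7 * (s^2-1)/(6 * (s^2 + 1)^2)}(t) 7 * t * cos(t)/6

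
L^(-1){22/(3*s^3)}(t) 11*t^2/3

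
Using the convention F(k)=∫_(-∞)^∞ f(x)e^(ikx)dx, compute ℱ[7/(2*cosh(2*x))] 7*pi/(4*cosh(pi*k/4))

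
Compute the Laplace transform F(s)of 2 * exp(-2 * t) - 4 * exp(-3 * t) 2/(s+2) - 4/(s+3)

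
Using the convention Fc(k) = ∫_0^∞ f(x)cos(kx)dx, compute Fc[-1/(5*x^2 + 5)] -pi*exp(-k)/10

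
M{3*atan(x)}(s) -3*pi*sec(pi*s/2)/(2*s)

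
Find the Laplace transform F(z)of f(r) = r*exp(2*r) (z - 2)^(-2)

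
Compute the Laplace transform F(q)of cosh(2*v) q/(q^2 - 4)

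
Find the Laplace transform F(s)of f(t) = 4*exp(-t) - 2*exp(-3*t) 4/(s + 1) - 2/(s + 3)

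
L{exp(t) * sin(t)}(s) 1/((s - 1)^2+1)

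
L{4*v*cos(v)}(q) 4*(q^2 - 1)/(q^2 + 1)^2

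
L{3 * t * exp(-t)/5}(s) 3/(5 * (s + 1)^2)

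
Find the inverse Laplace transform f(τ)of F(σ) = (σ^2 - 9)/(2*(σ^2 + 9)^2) τ*cos(3*τ)/2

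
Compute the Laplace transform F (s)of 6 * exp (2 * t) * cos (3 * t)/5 6 * (s - 2)/ (5 * ( (s - 2)^2+9))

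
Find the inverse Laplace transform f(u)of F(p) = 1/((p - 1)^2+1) exp(u) * sin(u)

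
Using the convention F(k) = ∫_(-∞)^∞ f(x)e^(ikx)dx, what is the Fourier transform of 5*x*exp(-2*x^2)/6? 5*sqrt(2)*I*sqrt(pi)*k*exp(-k^2/8)/48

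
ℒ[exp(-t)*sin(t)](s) 1/((s+1)^2+1)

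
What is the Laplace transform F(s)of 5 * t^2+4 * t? 4/s^2+10/s^3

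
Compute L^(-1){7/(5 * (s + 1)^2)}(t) 7 * t * exp(-t)/5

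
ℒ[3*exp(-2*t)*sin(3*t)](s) 9/((s + 2)^2 + 9)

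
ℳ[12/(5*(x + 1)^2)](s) -12*pi*(s - 1)/(5*sin(pi*s))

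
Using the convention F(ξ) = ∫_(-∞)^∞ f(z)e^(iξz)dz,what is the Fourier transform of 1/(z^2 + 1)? pi * exp(-Abs(ξ))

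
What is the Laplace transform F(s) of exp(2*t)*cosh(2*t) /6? (s - 2) /(6*s*(s - 4) ) 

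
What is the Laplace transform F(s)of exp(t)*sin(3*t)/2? 3/(2*((s - 1)^2 + 9))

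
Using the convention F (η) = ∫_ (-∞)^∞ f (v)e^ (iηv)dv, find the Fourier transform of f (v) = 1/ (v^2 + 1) pi*exp (-Abs (η))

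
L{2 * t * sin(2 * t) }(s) 8 * s/(s^2 + 4) ^2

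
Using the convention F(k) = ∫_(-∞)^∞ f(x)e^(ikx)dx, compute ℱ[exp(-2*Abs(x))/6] 2/(3*(k^2+4))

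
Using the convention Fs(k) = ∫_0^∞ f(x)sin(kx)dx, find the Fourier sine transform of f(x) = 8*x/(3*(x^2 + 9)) 4*pi*exp(-3*k)/3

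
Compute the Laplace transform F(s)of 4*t 4/s^2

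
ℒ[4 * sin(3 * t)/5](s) 12/(5 * (s^2 + 9))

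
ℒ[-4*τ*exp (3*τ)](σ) -4/ (σ - 3)^2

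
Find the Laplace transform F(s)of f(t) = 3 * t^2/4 3/(2 * s^3)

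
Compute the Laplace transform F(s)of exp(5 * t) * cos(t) (s - 5)/((s - 5)^2 + 1)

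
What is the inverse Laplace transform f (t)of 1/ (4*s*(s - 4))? exp (2*t)*sinh (2*t)/8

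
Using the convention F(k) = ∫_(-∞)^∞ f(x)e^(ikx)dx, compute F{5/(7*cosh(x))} 5*pi/(7*cosh(pi*k/2))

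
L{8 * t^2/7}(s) 16/(7 * s^3)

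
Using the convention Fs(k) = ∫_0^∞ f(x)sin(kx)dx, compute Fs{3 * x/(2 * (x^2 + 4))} 3 * pi * exp(-2 * k)/4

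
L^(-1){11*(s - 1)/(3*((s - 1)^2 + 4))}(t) 11*exp(t)*cos(2*t)/3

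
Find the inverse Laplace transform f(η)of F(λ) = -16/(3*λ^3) -8*η^2/3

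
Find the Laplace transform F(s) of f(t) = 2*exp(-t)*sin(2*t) 4/((s + 1) ^2 + 4) 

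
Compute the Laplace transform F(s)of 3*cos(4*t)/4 3*s/(4*(s^2+16))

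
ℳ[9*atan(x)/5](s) -9*pi*sec(pi*s/2)/(10*s)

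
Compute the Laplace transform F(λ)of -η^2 -2/λ^3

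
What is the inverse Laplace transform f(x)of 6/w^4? x^3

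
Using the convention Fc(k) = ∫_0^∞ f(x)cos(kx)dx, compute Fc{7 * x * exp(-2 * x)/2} 7 * (4 - k^2)/(2 * (k^2 + 4)^2)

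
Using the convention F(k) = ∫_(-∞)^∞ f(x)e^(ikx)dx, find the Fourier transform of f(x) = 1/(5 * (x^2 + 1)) pi * exp(-Abs(k))/5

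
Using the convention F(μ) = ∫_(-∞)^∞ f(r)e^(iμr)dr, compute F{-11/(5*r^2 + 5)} -11*pi*exp(-Abs(μ))/5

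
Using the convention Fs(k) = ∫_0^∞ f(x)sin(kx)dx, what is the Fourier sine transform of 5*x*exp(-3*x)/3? 10*k/(k^2+9)^2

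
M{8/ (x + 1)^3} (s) 4*pi*(s - 2)*(s - 1)/sin (pi*s)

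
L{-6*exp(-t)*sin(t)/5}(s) -6/(5*(s + 1)^2 + 5)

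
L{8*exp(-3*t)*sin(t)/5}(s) 8/(5*((s + 3)^2 + 1))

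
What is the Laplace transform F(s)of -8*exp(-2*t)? -8/(s+2)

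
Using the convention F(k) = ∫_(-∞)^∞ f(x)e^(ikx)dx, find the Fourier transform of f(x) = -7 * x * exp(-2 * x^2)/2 -7 * sqrt(2) * I * sqrt(pi) * k * exp(-k^2/8)/16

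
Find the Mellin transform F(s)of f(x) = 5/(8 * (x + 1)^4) 5 * gamma(s) * gamma(4 - s)/48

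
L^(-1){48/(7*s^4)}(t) 8*t^3/7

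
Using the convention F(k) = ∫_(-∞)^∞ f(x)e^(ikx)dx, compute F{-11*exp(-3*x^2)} -11*sqrt(3)*sqrt(pi)*exp(-k^2/12)/3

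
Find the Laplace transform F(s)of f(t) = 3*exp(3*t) 3/(s - 3)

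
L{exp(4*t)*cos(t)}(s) (s - 4)/((s - 4)^2 + 1)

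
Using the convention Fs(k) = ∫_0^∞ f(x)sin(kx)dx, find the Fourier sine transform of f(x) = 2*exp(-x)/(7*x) 2*atan(k)/7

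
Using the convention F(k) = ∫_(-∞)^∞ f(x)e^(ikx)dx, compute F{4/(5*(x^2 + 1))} 4*pi*exp(-Abs(k))/5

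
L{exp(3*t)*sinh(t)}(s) 1/((s - 3)^2 - 1)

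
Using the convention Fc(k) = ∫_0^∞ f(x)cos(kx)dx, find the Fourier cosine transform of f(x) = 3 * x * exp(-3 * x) 3 * (9 - k^2)/(k^2 + 9)^2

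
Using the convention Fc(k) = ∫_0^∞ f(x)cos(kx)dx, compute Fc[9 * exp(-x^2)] 9 * sqrt(pi) * exp(-k^2/4)/2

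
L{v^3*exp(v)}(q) 6/(q - 1)^4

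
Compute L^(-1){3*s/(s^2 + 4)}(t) 3*cos(2*t)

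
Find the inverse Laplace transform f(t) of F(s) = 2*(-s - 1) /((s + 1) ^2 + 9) -2*exp(-t)*cos(3*t) 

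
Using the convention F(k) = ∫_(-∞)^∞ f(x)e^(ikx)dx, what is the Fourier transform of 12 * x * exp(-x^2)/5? 6 * I * sqrt(pi) * k * exp(-k^2/4)/5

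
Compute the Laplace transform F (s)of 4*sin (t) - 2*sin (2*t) 4/ (s^2 + 1) - 4/ (s^2 + 4)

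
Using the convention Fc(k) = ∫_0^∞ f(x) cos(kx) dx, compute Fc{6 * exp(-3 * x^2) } sqrt(3) * sqrt(pi) * exp(-k^2/12) 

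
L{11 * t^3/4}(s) 33/(2 * s^4)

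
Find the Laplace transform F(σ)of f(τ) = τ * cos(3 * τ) (σ^2 - 9)/(σ^2+9)^2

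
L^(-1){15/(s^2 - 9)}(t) 5 * sinh(3 * t)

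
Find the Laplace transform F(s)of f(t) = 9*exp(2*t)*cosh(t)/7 9*(s - 2)/(7*((s - 2)^2-1))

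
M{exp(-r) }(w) gamma(w) 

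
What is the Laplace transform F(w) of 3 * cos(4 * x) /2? 3 * w/(2 * (w^2 + 16) ) 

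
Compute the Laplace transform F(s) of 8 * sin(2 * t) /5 16/(5 * (s^2 + 4) ) 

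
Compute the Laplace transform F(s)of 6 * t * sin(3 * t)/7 36 * s/(7 * (s^2 + 9)^2)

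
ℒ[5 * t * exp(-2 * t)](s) 5/(s + 2)^2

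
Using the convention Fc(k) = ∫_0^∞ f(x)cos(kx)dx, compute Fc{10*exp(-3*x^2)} 5*sqrt(3)*sqrt(pi)*exp(-k^2/12)/3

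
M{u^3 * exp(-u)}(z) gamma(z+3)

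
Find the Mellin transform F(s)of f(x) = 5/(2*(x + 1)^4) 5*gamma(s)*gamma(4 - s)/12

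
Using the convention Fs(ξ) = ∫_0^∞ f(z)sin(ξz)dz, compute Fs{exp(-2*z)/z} atan(ξ/2)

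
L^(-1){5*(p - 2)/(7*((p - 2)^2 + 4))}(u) 5*exp(2*u)*cos(2*u)/7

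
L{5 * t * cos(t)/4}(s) 5 * (s^2 - 1)/(4 * (s^2+1)^2)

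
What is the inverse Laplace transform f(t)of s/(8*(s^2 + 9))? cos(3*t)/8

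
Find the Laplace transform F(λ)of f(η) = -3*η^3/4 -9/(2*λ^4)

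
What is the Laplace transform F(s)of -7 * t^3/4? -21/(2 * s^4)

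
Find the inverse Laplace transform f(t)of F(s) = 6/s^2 6*t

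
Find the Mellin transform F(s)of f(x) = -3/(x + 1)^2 3*pi*(s - 1)/sin(pi*s)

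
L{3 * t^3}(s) 18/s^4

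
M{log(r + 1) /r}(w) -pi * csc(pi * w) /(w - 1) 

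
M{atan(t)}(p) -pi*sec(pi*p/2)/(2*p)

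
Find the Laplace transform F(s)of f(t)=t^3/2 3/s^4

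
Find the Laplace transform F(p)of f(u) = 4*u 4/p^2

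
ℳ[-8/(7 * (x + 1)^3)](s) -4 * pi * (s - 2) * (s - 1)/(7 * sin(pi * s))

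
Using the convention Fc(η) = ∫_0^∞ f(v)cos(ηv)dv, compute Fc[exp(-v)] 1/(η^2 + 1)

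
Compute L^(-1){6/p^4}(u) u^3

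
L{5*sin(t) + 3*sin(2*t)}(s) 6/(s^2 + 4) + 5/(s^2 + 1)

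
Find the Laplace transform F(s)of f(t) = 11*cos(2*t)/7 11*s/(7*(s^2 + 4))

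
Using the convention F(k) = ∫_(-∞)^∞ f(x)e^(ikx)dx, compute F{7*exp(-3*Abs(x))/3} 14/(k^2 + 9)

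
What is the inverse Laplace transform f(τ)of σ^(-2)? τ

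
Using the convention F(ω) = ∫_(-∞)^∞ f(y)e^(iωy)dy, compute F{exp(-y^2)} sqrt(pi) * exp(-ω^2/4)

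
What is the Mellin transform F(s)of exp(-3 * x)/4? gamma(s)/(4 * 3^s)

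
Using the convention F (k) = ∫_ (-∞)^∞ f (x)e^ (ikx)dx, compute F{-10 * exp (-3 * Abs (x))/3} -20/ (k^2 + 9)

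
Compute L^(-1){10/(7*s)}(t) 10/7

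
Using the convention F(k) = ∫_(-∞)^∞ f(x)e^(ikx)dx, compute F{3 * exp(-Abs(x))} 6/(k^2 + 1)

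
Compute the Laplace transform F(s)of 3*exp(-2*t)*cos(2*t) 3*(s + 2)/((s + 2)^2 + 4)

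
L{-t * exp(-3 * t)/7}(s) -1/(7 * (s+3)^2)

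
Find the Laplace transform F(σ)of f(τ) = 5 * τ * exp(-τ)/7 5/(7 * (σ+1)^2)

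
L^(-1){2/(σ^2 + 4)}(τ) sin(2*τ)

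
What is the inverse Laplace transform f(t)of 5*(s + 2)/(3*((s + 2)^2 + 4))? 5*exp(-2*t)*cos(2*t)/3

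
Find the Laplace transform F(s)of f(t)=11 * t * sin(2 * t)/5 44 * s/(5 * (s^2+4)^2)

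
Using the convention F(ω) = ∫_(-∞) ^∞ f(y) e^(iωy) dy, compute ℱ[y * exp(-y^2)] I * sqrt(pi) * ω * exp(-ω^2/4) /2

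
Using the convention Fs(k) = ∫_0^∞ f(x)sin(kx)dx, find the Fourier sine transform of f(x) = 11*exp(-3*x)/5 11*k/(5*(k^2 + 9))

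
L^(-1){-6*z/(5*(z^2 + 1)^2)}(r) -3*r*sin(r)/5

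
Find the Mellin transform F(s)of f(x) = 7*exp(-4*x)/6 7*gamma(s)/(6*2^(2*s))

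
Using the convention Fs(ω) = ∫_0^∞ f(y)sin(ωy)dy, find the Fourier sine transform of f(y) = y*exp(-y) 2*ω/(ω^2 + 1)^2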